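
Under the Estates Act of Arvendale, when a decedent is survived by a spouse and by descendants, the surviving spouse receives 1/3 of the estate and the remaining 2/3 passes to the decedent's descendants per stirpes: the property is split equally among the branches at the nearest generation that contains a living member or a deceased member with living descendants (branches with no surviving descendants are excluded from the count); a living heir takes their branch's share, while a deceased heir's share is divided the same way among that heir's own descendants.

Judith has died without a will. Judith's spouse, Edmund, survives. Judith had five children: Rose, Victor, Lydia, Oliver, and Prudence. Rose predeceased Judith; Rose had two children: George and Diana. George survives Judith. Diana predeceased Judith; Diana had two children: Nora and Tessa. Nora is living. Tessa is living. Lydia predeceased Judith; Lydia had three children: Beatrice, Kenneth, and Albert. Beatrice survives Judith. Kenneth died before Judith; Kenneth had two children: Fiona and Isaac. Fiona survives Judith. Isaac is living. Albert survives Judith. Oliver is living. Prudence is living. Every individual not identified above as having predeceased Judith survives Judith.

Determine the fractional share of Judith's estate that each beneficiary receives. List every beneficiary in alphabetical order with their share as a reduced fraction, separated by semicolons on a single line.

Edmund, as surviving spouse, takes 1/3.
The remaining 2/3 passes to Judith's descendants per stirpes.
The 2/3 is divided into 5 equal shares of 2/15 among Rose, Victor, Lydia, Oliver, Prudence.
Rose predeceased; the 2/15 allotted to Rose's branch passes to Rose's issue by representation.
The 2/15 is divided into 2 equal shares of 1/15 among George, Diana.
George is living and takes 1/15.
Diana predeceased; the 1/15 allotted to Diana's branch passes to Diana's issue by representation.
The 1/15 is divided into 2 equal shares of 1/30 among Nora, Tessa.
Nora is living and takes 1/30.
Tessa is living and takes 1/30.
Victor is living and takes 2/15.
Lydia predeceased; the 2/15 allotted to Lydia's branch passes to Lydia's issue by representation.
The 2/15 is divided into 3 equal shares of 2/45 among Beatrice, Kenneth, Albert.
Beatrice is living and takes 2/45.
Kenneth predeceased; the 2/45 allotted to Kenneth's branch passes to Kenneth's issue by representation.
The 2/45 is divided into 2 equal shares of 1/45 among Fiona, Isaac.
Fiona is living and takes 1/45.
Isaac is living and takes 1/45.
Albert is living and takes 2/45.
Oliver is living and takes 2/15.
Prudence is living and takes 2/15.

Albert 2/45; Beatrice 2/45; Edmund 1/3; Fiona 1/45; George 1/15; Isaac 1/45; Nora 1/30; Oliver 2/15; Prudence 2/15; Tessa 1/30; Victor 2/15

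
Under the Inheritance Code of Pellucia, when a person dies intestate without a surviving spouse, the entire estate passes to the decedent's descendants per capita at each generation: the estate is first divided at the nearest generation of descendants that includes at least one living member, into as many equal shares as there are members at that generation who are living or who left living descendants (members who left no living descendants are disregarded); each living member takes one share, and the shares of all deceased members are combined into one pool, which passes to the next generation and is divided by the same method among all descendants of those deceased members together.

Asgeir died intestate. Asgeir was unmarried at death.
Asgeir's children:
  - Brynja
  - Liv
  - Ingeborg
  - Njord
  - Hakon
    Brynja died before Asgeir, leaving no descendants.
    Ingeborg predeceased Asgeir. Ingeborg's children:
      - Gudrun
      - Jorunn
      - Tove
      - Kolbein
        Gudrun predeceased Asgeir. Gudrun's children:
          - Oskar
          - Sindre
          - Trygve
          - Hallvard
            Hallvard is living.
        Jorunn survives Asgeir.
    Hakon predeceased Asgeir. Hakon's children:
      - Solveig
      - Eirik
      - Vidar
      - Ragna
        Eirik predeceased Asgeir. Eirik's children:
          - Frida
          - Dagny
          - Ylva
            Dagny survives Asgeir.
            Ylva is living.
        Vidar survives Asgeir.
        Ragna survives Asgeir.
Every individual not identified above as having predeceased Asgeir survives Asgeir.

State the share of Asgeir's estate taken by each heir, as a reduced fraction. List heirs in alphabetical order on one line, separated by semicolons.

There is no surviving spouse, so the entire estate passes to Asgeir's descendants per capita at each generation.
At generation 1 (Liv, Ingeborg, Njord, Hakon) there are 4 shares of (1)/4 = 1/4 each.
Living: Liv and Njord — each takes 1/4.
Deceased: Ingeborg and Hakon. Their combined 1/2 is pooled and carried to generation 2.
At generation 2 (Gudrun, Jorunn, Tove, Kolbein, Solveig, Eirik, Vidar, Ragna) there are 8 shares of (1/2)/8 = 1/16 each.
Living: Jorunn, Tove, Kolbein, Solveig, Vidar, and Ragna — each takes 1/16.
Deceased: Gudrun and Eirik. Their combined 1/8 is pooled and carried to generation 3.
At generation 3 (Oskar, Sindre, Trygve, Hallvard, Frida, Dagny, Ylva) there are 7 shares of (1/8)/7 = 1/56 each.
Living: Oskar, Sindre, Trygve, Hallvard, Frida, Dagny, and Ylva — each takes 1/56.

Dagny 1/56; Frida 1/56; Hallvard 1/56; Jorunn 1/16; Kolbein 1/16; Liv 1/4; Njord 1/4; Oskar 1/56; Ragna 1/16; Sindre 1/56; Solveig 1/16; Tove 1/16; Trygve 1/56; Vidar 1/16; Ylva 1/56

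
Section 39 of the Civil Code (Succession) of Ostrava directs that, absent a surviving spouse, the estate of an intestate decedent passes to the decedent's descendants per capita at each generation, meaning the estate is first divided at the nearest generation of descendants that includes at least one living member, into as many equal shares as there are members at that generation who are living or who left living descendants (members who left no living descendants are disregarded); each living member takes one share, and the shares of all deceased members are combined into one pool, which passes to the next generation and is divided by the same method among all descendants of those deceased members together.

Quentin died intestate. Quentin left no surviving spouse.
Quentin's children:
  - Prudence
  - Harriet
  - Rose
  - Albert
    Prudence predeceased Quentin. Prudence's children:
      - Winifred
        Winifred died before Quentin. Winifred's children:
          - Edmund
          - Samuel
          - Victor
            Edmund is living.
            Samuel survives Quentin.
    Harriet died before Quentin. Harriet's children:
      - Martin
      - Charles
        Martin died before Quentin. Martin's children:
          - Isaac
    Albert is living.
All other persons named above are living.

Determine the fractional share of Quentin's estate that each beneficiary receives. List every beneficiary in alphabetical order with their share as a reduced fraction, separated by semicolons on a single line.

Albert 1/4; Charles 1/6; Edmund 1/12; Isaac 1/12; Rose 1/4; Samuel 1/12; Victor 1/12

There is no surviving spouse, so the entire estate passes to Quentin's descendants per capita at each generation.
At generation 1 (Prudence, Harriet, Rose, Albert) there are 4 shares of (1)/4 = 1/4 each.
Living: Rose and Albert — each takes 1/4.
Deceased: Prudence and Harriet. Their combined 1/2 is pooled and carried to generation 2.
At generation 2 (Winifred, Martin, Charles) there are 3 shares of (1/2)/3 = 1/6 each.
Living: Charles — each takes 1/6.
Deceased: Winifred and Martin. Their combined 1/3 is pooled and carried to generation 3.
At generation 3 (Edmund, Samuel, Victor, Isaac) there are 4 shares of (1/3)/4 = 1/12 each.
Living: Edmund, Samuel, Victor, and Isaac — each takes 1/12.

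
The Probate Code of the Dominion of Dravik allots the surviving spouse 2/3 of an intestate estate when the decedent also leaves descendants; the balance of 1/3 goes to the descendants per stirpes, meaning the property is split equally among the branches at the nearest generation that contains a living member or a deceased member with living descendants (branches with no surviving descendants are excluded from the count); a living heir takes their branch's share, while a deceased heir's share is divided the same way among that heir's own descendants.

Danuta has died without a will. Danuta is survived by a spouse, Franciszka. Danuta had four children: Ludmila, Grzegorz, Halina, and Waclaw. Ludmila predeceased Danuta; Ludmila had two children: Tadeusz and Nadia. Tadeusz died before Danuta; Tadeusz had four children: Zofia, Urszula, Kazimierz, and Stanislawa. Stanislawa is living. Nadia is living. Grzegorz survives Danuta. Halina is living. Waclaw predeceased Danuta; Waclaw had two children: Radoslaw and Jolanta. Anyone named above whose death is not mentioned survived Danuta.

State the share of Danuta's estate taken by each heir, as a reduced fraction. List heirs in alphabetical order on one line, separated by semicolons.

Franciszka 2/3; Grzegorz 1/12; Halina 1/12; Jolanta 1/24; Kazimierz 1/96; Nadia 1/24; Radoslaw 1/24; Stanislawa 1/96; Urszula 1/96; Zofia 1/96

Franciszka, as surviving spouse, takes 2/3.
The remaining 1/3 passes to Danuta's descendants per stirpes.
The 1/3 is divided into 4 equal shares of 1/12 among Ludmila, Grzegorz, Halina, Waclaw.
Ludmila predeceased; the 1/12 allotted to Ludmila's branch passes to Ludmila's issue by representation.
The 1/12 is divided into 2 equal shares of 1/24 among Tadeusz, Nadia.
Tadeusz predeceased; the 1/24 allotted to Tadeusz's branch passes to Tadeusz's issue by representation.
The 1/24 is divided into 4 equal shares of 1/96 among Zofia, Urszula, Kazimierz, Stanislawa.
Zofia is living and takes 1/96.
Urszula is living and takes 1/96.
Kazimierz is living and takes 1/96.
Stanislawa is living and takes 1/96.
Nadia is living and takes 1/24.
Grzegorz is living and takes 1/12.
Halina is living and takes 1/12.
Waclaw predeceased; the 1/12 allotted to Waclaw's branch passes to Waclaw's issue by representation.
The 1/12 is divided into 2 equal shares of 1/24 among Radoslaw, Jolanta.
Radoslaw is living and takes 1/24.
Jolanta is living and takes 1/24.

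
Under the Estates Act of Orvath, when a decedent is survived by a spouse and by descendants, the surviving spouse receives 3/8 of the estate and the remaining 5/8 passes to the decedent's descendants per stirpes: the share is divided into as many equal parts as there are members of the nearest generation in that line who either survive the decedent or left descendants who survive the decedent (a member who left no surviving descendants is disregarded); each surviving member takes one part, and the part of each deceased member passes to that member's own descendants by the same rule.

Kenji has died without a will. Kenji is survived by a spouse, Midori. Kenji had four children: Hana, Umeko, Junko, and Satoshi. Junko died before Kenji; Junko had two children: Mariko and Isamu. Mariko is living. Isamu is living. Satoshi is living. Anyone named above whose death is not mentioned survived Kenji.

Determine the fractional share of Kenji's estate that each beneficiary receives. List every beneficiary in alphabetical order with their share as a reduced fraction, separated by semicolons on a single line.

Hana 5/32; Isamu 5/64; Mariko 5/64; Midori 3/8; Satoshi 5/32; Umeko 5/32

Midori, as surviving spouse, takes 3/8.
The remaining 5/8 passes to Kenji's descendants per stirpes.
The 5/8 is divided into 4 equal shares of 5/32 among Hana, Umeko, Junko, Satoshi.
Hana is living and takes 5/32.
Umeko is living and takes 5/32.
Junko predeceased; the 5/32 allotted to Junko's branch passes to Junko's issue by representation.
The 5/32 is divided into 2 equal shares of 5/64 among Mariko, Isamu.
Mariko is living and takes 5/64.
Isamu is living and takes 5/64.
Satoshi is living and takes 5/32.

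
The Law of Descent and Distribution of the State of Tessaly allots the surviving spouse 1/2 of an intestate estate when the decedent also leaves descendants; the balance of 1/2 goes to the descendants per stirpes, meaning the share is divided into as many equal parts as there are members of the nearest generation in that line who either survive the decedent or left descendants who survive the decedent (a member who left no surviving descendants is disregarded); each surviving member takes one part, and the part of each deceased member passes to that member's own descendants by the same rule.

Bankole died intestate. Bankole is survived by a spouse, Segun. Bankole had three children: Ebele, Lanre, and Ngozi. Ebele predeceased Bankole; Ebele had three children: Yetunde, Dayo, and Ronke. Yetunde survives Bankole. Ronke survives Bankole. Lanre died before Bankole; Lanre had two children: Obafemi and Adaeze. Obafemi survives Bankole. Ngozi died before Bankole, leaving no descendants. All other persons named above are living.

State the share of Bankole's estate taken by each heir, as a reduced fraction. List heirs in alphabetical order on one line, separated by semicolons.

Segun, as surviving spouse, takes 1/2.
The remaining 1/2 passes to Bankole's descendants per stirpes.
Ngozi left no surviving issue, so that branch lapses and is disregarded.
The 1/2 is divided into 2 equal shares of 1/4 among Ebele, Lanre.
Ebele predeceased; the 1/4 allotted to Ebele's branch passes to Ebele's issue by representation.
The 1/4 is divided into 3 equal shares of 1/12 among Yetunde, Dayo, Ronke.
Yetunde is living and takes 1/12.
Dayo is living and takes 1/12.
Ronke is living and takes 1/12.
Lanre predeceased; the 1/4 allotted to Lanre's branch passes to Lanre's issue by representation.
The 1/4 is divided into 2 equal shares of 1/8 among Obafemi, Adaeze.
Obafemi is living and takes 1/8.
Adaeze is living and takes 1/8.

Adaeze 1/8; Dayo 1/12; Obafemi 1/8; Ronke 1/12; Segun 1/2; Yetunde 1/12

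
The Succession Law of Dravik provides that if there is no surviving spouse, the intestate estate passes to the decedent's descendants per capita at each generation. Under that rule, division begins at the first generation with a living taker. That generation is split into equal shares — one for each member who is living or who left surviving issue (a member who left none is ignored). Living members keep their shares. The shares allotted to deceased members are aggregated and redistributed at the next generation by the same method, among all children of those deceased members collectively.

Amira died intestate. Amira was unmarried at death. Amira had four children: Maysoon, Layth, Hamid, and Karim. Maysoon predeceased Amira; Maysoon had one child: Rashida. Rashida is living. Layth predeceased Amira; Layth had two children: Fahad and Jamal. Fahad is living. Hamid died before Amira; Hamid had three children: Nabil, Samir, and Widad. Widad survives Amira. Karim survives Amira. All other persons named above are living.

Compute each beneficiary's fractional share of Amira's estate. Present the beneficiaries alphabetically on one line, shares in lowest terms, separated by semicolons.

Fahad 1/8; Jamal 1/8; Karim 1/4; Nabil 1/8; Rashida 1/8; Samir 1/8; Widad 1/8

There is no surviving spouse, so the entire estate passes to Amira's descendants per capita at each generation.
At generation 1 (Maysoon, Layth, Hamid, Karim) there are 4 shares of (1)/4 = 1/4 each.
Living: Karim — each takes 1/4.
Deceased: Maysoon, Layth, and Hamid. Their combined 3/4 is pooled and carried to generation 2.
At generation 2 (Rashida, Fahad, Jamal, Nabil, Samir, Widad) there are 6 shares of (3/4)/6 = 1/8 each.
Living: Rashida, Fahad, Jamal, Nabil, Samir, and Widad — each takes 1/8.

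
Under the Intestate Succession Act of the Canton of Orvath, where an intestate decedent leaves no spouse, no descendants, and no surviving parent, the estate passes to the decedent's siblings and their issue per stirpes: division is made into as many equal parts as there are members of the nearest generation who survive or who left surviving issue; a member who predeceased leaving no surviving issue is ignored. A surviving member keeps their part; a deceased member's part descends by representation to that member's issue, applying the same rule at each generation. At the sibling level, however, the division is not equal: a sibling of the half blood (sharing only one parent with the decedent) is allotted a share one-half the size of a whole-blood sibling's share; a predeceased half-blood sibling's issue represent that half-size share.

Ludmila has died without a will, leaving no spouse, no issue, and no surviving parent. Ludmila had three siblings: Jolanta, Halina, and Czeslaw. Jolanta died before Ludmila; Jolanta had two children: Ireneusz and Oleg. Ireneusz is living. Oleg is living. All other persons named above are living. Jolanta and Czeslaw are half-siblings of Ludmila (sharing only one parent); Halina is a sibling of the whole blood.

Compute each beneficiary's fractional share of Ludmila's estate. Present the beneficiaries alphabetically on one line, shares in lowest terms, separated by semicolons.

No spouse, descendants, or parent survives, so the estate passes to Ludmila's siblings per stirpes.
Half-blood siblings count for one-half the weight of whole-blood siblings at the initial division.
Dividing 1 in proportion to weights (total weight 2): Jolanta (weight 1/2) → 1/4; Halina (weight 1) → 1/2; Czeslaw (weight 1/2) → 1/4.
Jolanta predeceased; the 1/4 allotted to Jolanta's branch passes to Jolanta's issue by representation.
The 1/4 is divided into 2 equal shares of 1/8 among Ireneusz, Oleg.
Ireneusz is living and takes 1/8.
Oleg is living and takes 1/8.
Halina is living and takes 1/2.
Czeslaw is living and takes 1/4.

Czeslaw 1/4; Halina 1/2; Ireneusz 1/8; Oleg 1/8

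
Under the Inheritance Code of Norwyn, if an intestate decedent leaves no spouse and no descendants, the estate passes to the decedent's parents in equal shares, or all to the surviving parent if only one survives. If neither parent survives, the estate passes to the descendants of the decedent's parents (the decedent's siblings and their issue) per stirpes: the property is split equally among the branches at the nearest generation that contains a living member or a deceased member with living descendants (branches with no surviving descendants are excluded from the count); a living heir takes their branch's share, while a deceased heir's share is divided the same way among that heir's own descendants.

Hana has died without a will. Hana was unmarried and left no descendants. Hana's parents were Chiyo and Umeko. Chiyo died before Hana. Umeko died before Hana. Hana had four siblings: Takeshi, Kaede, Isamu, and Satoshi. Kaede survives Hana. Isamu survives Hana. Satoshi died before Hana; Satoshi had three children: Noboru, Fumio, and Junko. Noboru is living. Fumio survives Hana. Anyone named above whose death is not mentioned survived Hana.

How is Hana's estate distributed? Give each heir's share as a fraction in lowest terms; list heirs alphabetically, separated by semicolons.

Neither parent survives and there are no descendants, so the estate passes to Hana's siblings and their issue per stirpes.
The estate is divided into 4 equal shares of 1/4 among Takeshi, Kaede, Isamu, Satoshi.
Takeshi is living and takes 1/4.
Kaede is living and takes 1/4.
Isamu is living and takes 1/4.
Satoshi predeceased; the 1/4 allotted to Satoshi's branch passes to Satoshi's issue by representation.
The 1/4 is divided into 3 equal shares of 1/12 among Noboru, Fumio, Junko.
Noboru is living and takes 1/12.
Fumio is living and takes 1/12.
Junko is living and takes 1/12.

Fumio 1/12; Isamu 1/4; Junko 1/12; Kaede 1/4; Noboru 1/12; Takeshi 1/4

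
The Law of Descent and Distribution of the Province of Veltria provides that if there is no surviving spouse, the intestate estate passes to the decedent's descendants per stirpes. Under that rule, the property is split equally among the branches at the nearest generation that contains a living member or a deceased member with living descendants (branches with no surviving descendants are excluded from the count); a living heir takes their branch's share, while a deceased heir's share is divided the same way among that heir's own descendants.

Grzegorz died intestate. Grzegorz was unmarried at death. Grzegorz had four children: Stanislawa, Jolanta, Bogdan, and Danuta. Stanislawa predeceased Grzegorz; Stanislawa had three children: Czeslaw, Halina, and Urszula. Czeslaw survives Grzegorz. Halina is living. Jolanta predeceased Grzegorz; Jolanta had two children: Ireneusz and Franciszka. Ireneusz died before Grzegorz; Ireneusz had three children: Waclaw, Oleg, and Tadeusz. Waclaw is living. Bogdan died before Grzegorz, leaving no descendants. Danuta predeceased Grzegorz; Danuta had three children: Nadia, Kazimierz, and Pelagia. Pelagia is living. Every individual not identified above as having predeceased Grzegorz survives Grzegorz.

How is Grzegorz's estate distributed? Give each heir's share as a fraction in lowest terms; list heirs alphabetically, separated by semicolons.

There is no surviving spouse, so the entire estate passes to Grzegorz's descendants per stirpes.
Bogdan left no surviving issue, so that branch lapses and is disregarded.
The estate is divided into 3 equal shares of 1/3 among Stanislawa, Jolanta, Danuta.
Stanislawa predeceased; the 1/3 allotted to Stanislawa's branch passes to Stanislawa's issue by representation.
The 1/3 is divided into 3 equal shares of 1/9 among Czeslaw, Halina, Urszula.
Czeslaw is living and takes 1/9.
Halina is living and takes 1/9.
Urszula is living and takes 1/9.
Jolanta predeceased; the 1/3 allotted to Jolanta's branch passes to Jolanta's issue by representation.
The 1/3 is divided into 2 equal shares of 1/6 among Ireneusz, Franciszka.
Ireneusz predeceased; the 1/6 allotted to Ireneusz's branch passes to Ireneusz's issue by representation.
The 1/6 is divided into 3 equal shares of 1/18 among Waclaw, Oleg, Tadeusz.
Waclaw is living and takes 1/18.
Oleg is living and takes 1/18.
Tadeusz is living and takes 1/18.
Franciszka is living and takes 1/6.
Danuta predeceased; the 1/3 allotted to Danuta's branch passes to Danuta's issue by representation.
The 1/3 is divided into 3 equal shares of 1/9 among Nadia, Kazimierz, Pelagia.
Nadia is living and takes 1/9.
Kazimierz is living and takes 1/9.
Pelagia is living and takes 1/9.

Czeslaw 1/9; Franciszka 1/6; Halina 1/9; Kazimierz 1/9; Nadia 1/9; Oleg 1/18; Pelagia 1/9; Tadeusz 1/18; Urszula 1/9; Waclaw 1/18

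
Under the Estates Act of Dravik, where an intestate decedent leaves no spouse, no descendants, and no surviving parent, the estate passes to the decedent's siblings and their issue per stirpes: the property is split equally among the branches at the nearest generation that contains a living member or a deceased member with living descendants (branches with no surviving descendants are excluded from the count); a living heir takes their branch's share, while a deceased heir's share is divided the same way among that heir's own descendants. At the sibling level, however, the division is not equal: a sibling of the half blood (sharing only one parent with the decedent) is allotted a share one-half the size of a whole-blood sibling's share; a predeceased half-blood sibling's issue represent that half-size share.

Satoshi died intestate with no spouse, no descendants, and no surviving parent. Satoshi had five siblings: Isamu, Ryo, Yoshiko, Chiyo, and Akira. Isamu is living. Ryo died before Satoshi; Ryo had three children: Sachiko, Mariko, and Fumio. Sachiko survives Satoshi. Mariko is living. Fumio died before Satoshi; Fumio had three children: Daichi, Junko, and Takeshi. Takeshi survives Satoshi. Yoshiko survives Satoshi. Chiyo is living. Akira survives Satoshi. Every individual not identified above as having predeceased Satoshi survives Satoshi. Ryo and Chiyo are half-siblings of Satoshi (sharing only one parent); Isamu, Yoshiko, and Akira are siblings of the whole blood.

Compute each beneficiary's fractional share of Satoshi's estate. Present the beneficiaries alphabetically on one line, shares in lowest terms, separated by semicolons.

Akira 1/4; Chiyo 1/8; Daichi 1/72; Isamu 1/4; Junko 1/72; Mariko 1/24; Sachiko 1/24; Takeshi 1/72; Yoshiko 1/4

No spouse, descendants, or parent survives, so the estate passes to Satoshi's siblings per stirpes.
Half-blood siblings count for one-half the weight of whole-blood siblings at the initial division.
Dividing 1 in proportion to weights (total weight 4): Isamu (weight 1) → 1/4; Ryo (weight 1/2) → 1/8; Yoshiko (weight 1) → 1/4; Chiyo (weight 1/2) → 1/8; Akira (weight 1) → 1/4.
Isamu is living and takes 1/4.
Ryo predeceased; the 1/8 allotted to Ryo's branch passes to Ryo's issue by representation.
The 1/8 is divided into 3 equal shares of 1/24 among Sachiko, Mariko, Fumio.
Sachiko is living and takes 1/24.
Mariko is living and takes 1/24.
Fumio predeceased; the 1/24 allotted to Fumio's branch passes to Fumio's issue by representation.
The 1/24 is divided into 3 equal shares of 1/72 among Daichi, Junko, Takeshi.
Daichi is living and takes 1/72.
Junko is living and takes 1/72.
Takeshi is living and takes 1/72.
Yoshiko is living and takes 1/4.
Chiyo is living and takes 1/8.
Akira is living and takes 1/4.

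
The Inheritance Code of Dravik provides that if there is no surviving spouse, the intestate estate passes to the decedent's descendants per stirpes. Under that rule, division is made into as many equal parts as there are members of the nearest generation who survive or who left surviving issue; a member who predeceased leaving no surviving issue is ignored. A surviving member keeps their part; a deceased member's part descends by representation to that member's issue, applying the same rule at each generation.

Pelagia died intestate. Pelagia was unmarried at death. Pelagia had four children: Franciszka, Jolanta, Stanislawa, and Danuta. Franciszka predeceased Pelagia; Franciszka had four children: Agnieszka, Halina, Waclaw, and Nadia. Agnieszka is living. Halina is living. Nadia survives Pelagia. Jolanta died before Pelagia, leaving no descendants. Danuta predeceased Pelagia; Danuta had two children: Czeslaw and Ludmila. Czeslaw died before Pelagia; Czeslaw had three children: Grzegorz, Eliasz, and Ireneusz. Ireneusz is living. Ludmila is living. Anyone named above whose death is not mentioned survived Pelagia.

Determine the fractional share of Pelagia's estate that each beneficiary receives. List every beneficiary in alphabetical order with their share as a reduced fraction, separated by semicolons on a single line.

There is no surviving spouse, so the entire estate passes to Pelagia's descendants per stirpes.
Jolanta left no surviving issue, so that branch lapses and is disregarded.
The estate is divided into 3 equal shares of 1/3 among Franciszka, Stanislawa, Danuta.
Franciszka predeceased; the 1/3 allotted to Franciszka's branch passes to Franciszka's issue by representation.
The 1/3 is divided into 4 equal shares of 1/12 among Agnieszka, Halina, Waclaw, Nadia.
Agnieszka is living and takes 1/12.
Halina is living and takes 1/12.
Waclaw is living and takes 1/12.
Nadia is living and takes 1/12.
Stanislawa is living and takes 1/3.
Danuta predeceased; the 1/3 allotted to Danuta's branch passes to Danuta's issue by representation.
The 1/3 is divided into 2 equal shares of 1/6 among Czeslaw, Ludmila.
Czeslaw predeceased; the 1/6 allotted to Czeslaw's branch passes to Czeslaw's issue by representation.
The 1/6 is divided into 3 equal shares of 1/18 among Grzegorz, Eliasz, Ireneusz.
Grzegorz is living and takes 1/18.
Eliasz is living and takes 1/18.
Ireneusz is living and takes 1/18.
Ludmila is living and takes 1/6.

Agnieszka 1/12; Eliasz 1/18; Grzegorz 1/18; Halina 1/12; Ireneusz 1/18; Ludmila 1/6; Nadia 1/12; Stanislawa 1/3; Waclaw 1/12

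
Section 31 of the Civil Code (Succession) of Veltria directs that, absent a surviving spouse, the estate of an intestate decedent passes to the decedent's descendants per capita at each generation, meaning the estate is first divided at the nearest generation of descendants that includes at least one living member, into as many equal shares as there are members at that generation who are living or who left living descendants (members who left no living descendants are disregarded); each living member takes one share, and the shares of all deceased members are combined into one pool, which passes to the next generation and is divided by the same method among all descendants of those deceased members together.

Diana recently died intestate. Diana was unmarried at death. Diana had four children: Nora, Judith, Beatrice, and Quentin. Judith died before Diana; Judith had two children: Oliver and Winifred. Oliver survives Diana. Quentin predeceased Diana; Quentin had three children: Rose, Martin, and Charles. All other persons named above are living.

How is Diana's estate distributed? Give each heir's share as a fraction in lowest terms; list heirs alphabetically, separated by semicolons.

There is no surviving spouse, so the entire estate passes to Diana's descendants per capita at each generation.
At generation 1 (Nora, Judith, Beatrice, Quentin) there are 4 shares of (1)/4 = 1/4 each.
Living: Nora and Beatrice — each takes 1/4.
Deceased: Judith and Quentin. Their combined 1/2 is pooled and carried to generation 2.
At generation 2 (Oliver, Winifred, Rose, Martin, Charles) there are 5 shares of (1/2)/5 = 1/10 each.
Living: Oliver, Winifred, Rose, Martin, and Charles — each takes 1/10.

Beatrice 1/4; Charles 1/10; Martin 1/10; Nora 1/4; Oliver 1/10; Rose 1/10; Winifred 1/10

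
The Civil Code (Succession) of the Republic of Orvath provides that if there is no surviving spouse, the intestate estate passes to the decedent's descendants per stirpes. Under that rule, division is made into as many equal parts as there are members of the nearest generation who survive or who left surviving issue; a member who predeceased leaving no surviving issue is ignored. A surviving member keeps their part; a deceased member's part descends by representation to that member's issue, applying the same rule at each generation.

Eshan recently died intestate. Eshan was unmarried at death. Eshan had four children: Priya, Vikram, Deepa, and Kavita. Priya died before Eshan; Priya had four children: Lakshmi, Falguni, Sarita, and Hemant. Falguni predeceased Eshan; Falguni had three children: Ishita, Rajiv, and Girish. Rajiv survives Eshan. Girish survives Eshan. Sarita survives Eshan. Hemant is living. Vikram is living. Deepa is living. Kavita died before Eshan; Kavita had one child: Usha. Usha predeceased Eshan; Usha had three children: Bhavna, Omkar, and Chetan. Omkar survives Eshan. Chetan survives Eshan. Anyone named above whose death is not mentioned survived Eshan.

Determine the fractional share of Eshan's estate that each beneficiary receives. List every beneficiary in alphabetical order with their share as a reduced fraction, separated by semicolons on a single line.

There is no surviving spouse, so the entire estate passes to Eshan's descendants per stirpes.
The estate is divided into 4 equal shares of 1/4 among Priya, Vikram, Deepa, Kavita.
Priya predeceased; the 1/4 allotted to Priya's branch passes to Priya's issue by representation.
The 1/4 is divided into 4 equal shares of 1/16 among Lakshmi, Falguni, Sarita, Hemant.
Lakshmi is living and takes 1/16.
Falguni predeceased; the 1/16 allotted to Falguni's branch passes to Falguni's issue by representation.
The 1/16 is divided into 3 equal shares of 1/48 among Ishita, Rajiv, Girish.
Ishita is living and takes 1/48.
Rajiv is living and takes 1/48.
Girish is living and takes 1/48.
Sarita is living and takes 1/16.
Hemant is living and takes 1/16.
Vikram is living and takes 1/4.
Deepa is living and takes 1/4.
Kavita predeceased; the 1/4 allotted to Kavita's branch passes to Kavita's issue by representation.
Usha's line is the sole branch at this level, so the full 1/4 passes to Usha's issue by representation.
The 1/4 is divided into 3 equal shares of 1/12 among Bhavna, Omkar, Chetan.
Bhavna is living and takes 1/12.
Omkar is living and takes 1/12.
Chetan is living and takes 1/12.

Bhavna 1/12; Chetan 1/12; Deepa 1/4; Girish 1/48; Hemant 1/16; Ishita 1/48; Lakshmi 1/16; Omkar 1/12; Rajiv 1/48; Sarita 1/16; Vikram 1/4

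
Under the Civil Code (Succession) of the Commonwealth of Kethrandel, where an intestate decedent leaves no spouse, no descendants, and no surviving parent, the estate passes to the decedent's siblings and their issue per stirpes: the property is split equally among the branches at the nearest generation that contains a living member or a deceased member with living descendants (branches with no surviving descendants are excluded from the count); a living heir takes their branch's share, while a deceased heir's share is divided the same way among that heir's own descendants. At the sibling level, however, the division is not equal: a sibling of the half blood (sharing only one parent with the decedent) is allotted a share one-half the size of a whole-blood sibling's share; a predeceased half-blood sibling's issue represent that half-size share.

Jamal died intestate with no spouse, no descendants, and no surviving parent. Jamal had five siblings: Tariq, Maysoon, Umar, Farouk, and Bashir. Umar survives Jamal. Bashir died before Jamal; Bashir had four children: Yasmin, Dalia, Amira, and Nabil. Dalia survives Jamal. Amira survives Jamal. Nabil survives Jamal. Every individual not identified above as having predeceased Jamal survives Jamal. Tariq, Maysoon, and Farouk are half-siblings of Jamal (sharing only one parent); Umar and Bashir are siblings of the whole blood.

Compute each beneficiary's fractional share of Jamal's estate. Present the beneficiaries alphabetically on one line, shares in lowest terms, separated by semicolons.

Amira 1/14; Dalia 1/14; Farouk 1/7; Maysoon 1/7; Nabil 1/14; Tariq 1/7; Umar 2/7; Yasmin 1/14

No spouse, descendants, or parent survives, so the estate passes to Jamal's siblings per stirpes.
Half-blood siblings count for one-half the weight of whole-blood siblings at the initial division.
Dividing 1 in proportion to weights (total weight 7/2): Tariq (weight 1/2) → 1/7; Maysoon (weight 1/2) → 1/7; Umar (weight 1) → 2/7; Farouk (weight 1/2) → 1/7; Bashir (weight 1) → 2/7.
Tariq is living and takes 1/7.
Maysoon is living and takes 1/7.
Umar is living and takes 2/7.
Farouk is living and takes 1/7.
Bashir predeceased; the 2/7 allotted to Bashir's branch passes to Bashir's issue by representation.
The 2/7 is divided into 4 equal shares of 1/14 among Yasmin, Dalia, Amira, Nabil.
Yasmin is living and takes 1/14.
Dalia is living and takes 1/14.
Amira is living and takes 1/14.
Nabil is living and takes 1/14.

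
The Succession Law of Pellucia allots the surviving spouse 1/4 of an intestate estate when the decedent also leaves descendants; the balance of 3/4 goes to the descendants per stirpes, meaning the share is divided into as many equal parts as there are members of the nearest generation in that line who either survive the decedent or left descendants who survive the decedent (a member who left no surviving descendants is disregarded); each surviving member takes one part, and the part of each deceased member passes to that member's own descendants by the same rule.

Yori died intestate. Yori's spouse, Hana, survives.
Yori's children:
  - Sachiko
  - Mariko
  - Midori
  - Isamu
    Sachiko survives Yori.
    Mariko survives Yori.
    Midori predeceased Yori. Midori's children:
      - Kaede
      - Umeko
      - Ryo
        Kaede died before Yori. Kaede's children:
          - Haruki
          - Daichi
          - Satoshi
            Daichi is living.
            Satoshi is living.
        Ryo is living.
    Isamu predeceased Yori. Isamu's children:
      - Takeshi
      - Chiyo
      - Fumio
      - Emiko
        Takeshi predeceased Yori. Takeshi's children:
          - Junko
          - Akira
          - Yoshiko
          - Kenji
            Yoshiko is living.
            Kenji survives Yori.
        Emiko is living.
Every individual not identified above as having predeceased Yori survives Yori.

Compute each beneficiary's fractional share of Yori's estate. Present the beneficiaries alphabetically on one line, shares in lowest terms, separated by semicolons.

Akira 3/256; Chiyo 3/64; Daichi 1/48; Emiko 3/64; Fumio 3/64; Hana 1/4; Haruki 1/48; Junko 3/256; Kenji 3/256; Mariko 3/16; Ryo 1/16; Sachiko 3/16; Satoshi 1/48; Umeko 1/16; Yoshiko 3/256

Hana, as surviving spouse, takes 1/4.
The remaining 3/4 passes to Yori's descendants per stirpes.
The 3/4 is divided into 4 equal shares of 3/16 among Sachiko, Mariko, Midori, Isamu.
Sachiko is living and takes 3/16.
Mariko is living and takes 3/16.
Midori predeceased; the 3/16 allotted to Midori's branch passes to Midori's issue by representation.
The 3/16 is divided into 3 equal shares of 1/16 among Kaede, Umeko, Ryo.
Kaede predeceased; the 1/16 allotted to Kaede's branch passes to Kaede's issue by representation.
The 1/16 is divided into 3 equal shares of 1/48 among Haruki, Daichi, Satoshi.
Haruki is living and takes 1/48.
Daichi is living and takes 1/48.
Satoshi is living and takes 1/48.
Umeko is living and takes 1/16.
Ryo is living and takes 1/16.
Isamu predeceased; the 3/16 allotted to Isamu's branch passes to Isamu's issue by representation.
The 3/16 is divided into 4 equal shares of 3/64 among Takeshi, Chiyo, Fumio, Emiko.
Takeshi predeceased; the 3/64 allotted to Takeshi's branch passes to Takeshi's issue by representation.
The 3/64 is divided into 4 equal shares of 3/256 among Junko, Akira, Yoshiko, Kenji.
Junko is living and takes 3/256.
Akira is living and takes 3/256.
Yoshiko is living and takes 3/256.
Kenji is living and takes 3/256.
Chiyo is living and takes 3/64.
Fumio is living and takes 3/64.
Emiko is living and takes 3/64.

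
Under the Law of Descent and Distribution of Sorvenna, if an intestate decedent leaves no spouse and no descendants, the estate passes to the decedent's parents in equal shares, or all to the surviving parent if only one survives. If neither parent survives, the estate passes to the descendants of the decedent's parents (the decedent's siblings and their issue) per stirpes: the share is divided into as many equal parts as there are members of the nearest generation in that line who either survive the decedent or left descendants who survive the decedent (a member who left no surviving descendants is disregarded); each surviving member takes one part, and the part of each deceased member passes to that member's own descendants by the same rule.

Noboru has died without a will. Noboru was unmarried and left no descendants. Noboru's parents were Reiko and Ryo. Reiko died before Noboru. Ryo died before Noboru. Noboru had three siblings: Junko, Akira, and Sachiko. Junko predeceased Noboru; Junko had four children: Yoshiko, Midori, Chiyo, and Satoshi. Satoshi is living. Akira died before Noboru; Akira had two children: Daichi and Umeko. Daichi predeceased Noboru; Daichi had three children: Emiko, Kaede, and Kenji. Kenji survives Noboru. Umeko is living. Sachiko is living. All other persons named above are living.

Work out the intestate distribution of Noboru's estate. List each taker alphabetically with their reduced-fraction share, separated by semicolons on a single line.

Chiyo 1/12; Emiko 1/18; Kaede 1/18; Kenji 1/18; Midori 1/12; Sachiko 1/3; Satoshi 1/12; Umeko 1/6; Yoshiko 1/12

Neither parent survives and there are no descendants, so the estate passes to Noboru's siblings and their issue per stirpes.
The estate is divided into 3 equal shares of 1/3 among Junko, Akira, Sachiko.
Junko predeceased; the 1/3 allotted to Junko's branch passes to Junko's issue by representation.
The 1/3 is divided into 4 equal shares of 1/12 among Yoshiko, Midori, Chiyo, Satoshi.
Yoshiko is living and takes 1/12.
Midori is living and takes 1/12.
Chiyo is living and takes 1/12.
Satoshi is living and takes 1/12.
Akira predeceased; the 1/3 allotted to Akira's branch passes to Akira's issue by representation.
The 1/3 is divided into 2 equal shares of 1/6 among Daichi, Umeko.
Daichi predeceased; the 1/6 allotted to Daichi's branch passes to Daichi's issue by representation.
The 1/6 is divided into 3 equal shares of 1/18 among Emiko, Kaede, Kenji.
Emiko is living and takes 1/18.
Kaede is living and takes 1/18.
Kenji is living and takes 1/18.
Umeko is living and takes 1/6.
Sachiko is living and takes 1/3.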